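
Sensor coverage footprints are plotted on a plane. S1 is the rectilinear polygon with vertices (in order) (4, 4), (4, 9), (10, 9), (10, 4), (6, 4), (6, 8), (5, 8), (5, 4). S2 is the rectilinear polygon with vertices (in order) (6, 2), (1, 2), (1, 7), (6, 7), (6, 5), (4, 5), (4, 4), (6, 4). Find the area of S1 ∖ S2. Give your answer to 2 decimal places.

|S1| = 26, |S1∩S2| = 2.
|S1 ∖ S2| = |S1| − |S1∩S2| = 26 − 2 = 24.00.

24.00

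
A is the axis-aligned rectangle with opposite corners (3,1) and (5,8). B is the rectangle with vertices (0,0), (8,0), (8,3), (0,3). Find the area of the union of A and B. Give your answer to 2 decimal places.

34.00

By inclusion–exclusion:
Individual areas: |A| = 14, |B| = 24.
|A∩B|: x∈[3,5], y∈[1,3] → 2·2 = 4.
|A ∪ B| = 38 − 4 = 34.00.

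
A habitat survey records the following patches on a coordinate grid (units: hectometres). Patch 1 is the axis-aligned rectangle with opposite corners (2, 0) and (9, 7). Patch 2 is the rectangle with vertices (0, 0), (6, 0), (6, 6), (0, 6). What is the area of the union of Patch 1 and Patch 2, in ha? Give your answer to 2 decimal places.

61.00

By inclusion–exclusion:
Individual areas: |Patch 1| = 49, |Patch 2| = 36.
|Patch 1∩Patch 2|: x∈[2,6], y∈[0,6] → 4·6 = 24.
|Patch 1 ∪ Patch 2| = 85 − 24 = 61.00.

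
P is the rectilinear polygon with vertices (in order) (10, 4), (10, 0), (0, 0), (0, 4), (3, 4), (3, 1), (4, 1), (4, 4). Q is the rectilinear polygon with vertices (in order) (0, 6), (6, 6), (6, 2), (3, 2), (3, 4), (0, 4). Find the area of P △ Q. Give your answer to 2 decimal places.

|P| = 37, |Q| = 18, |P∩Q| = 4.
|P △ Q| = |P| + |Q| − 2·|P∩Q| = 37 + 18 − 8 = 47.00.

47.00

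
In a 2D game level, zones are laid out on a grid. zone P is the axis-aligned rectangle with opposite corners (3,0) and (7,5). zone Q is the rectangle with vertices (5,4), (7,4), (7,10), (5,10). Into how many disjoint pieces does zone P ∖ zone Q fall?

zone P ∖ zone Q is a single connected region.

1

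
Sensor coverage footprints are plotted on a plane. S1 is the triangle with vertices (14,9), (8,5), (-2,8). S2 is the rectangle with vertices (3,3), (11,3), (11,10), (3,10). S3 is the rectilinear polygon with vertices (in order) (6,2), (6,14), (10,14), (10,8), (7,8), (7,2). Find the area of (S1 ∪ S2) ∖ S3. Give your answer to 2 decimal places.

50.25

|S1 ∪ S2| = 63.25.
|(S1 ∪ S2) ∩ S3| = 13.
|(S1 ∪ S2) ∖ S3| = 63.25 − 13 = 50.25.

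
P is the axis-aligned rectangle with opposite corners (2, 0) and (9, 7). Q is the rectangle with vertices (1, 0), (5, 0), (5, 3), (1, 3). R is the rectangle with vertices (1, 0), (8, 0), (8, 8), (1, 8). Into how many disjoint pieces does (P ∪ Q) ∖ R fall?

1

(P ∪ Q) ∖ R is a single connected region.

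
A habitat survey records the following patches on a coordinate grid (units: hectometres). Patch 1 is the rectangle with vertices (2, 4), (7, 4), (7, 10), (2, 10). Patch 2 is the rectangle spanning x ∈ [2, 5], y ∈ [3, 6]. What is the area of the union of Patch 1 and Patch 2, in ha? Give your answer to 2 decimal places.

By inclusion–exclusion:
Individual areas: |Patch 1| = 30, |Patch 2| = 9.
|Patch 1∩Patch 2|: x∈[2,5], y∈[4,6] → 3·2 = 6.
|Patch 1 ∪ Patch 2| = 39 − 6 = 33.00.

33.00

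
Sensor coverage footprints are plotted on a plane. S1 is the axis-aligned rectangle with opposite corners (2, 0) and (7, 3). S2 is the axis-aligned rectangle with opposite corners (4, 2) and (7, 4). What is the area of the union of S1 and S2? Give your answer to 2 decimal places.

By inclusion–exclusion:
Individual areas: |S1| = 15, |S2| = 6.
|S1∩S2|: x∈[4,7], y∈[2,3] → 3·1 = 3.
|S1 ∪ S2| = 21 − 3 = 18.00.

18.00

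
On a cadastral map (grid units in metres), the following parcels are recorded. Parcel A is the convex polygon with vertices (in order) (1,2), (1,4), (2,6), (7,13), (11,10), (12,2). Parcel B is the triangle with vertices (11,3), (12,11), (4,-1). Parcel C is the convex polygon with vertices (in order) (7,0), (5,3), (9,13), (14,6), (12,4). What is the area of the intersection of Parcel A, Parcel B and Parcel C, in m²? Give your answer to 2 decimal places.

The intersection is the polygon with vertices (11.028,3.222), (10.125,2.5), (9.25,2), (6,2), (11.053,9.579), (11.438,6.5).
By the shoelace formula its area is 19.30.

19.30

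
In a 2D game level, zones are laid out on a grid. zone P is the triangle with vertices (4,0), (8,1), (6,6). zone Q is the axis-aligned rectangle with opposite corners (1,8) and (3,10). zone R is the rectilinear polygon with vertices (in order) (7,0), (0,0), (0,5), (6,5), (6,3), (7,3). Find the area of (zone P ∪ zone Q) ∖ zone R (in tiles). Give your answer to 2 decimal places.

7.29

|zone P ∪ zone Q| = 15.
|(zone P ∪ zone Q) ∩ zone R| = 7.7083.
|(zone P ∪ zone Q) ∖ zone R| = 15 − 7.7083 = 7.29.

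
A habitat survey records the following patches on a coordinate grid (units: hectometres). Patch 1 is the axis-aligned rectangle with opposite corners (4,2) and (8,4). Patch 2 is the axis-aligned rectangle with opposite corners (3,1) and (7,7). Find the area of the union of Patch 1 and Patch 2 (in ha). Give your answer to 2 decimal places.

26.00

By inclusion–exclusion:
Individual areas: |Patch 1| = 8, |Patch 2| = 24.
|Patch 1∩Patch 2|: x∈[4,7], y∈[2,4] → 3·2 = 6.
|Patch 1 ∪ Patch 2| = 32 − 6 = 26.00.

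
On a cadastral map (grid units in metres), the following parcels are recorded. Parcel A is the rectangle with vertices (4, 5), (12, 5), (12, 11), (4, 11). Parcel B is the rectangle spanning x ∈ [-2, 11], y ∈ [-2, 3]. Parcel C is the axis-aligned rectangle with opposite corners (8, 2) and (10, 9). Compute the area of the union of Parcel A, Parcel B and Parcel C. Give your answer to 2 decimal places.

117.00

By inclusion–exclusion:
Individual areas: |Parcel A| = 48, |Parcel B| = 65, |Parcel C| = 14.
|Parcel A∩Parcel B| = 0 (no overlap).
|Parcel A∩Parcel C|: x∈[8,10], y∈[5,9] → 2·4 = 8.
|Parcel B∩Parcel C|: x∈[8,10], y∈[2,3] → 2·1 = 2.
|Parcel A∩Parcel B∩Parcel C| = 0.
|Parcel A ∪ Parcel B ∪ Parcel C| = 127 − 10 + 0 = 117.00.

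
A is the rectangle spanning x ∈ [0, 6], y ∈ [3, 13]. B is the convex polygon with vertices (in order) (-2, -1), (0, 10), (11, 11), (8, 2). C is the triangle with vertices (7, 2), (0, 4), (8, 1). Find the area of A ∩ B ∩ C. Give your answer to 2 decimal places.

0.42

The intersection is the polygon with vertices (2.667,3), (0,4), (3.5,3).
By the shoelace formula its area is 0.42.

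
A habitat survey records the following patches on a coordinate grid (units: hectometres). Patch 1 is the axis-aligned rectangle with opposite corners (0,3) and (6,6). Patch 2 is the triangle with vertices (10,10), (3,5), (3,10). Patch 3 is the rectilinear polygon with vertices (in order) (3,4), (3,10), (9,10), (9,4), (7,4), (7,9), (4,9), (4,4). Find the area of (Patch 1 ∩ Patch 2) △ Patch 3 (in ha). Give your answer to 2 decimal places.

20.41

|Patch 1 ∩ Patch 2| = 0.7.
|(Patch 1 ∩ Patch 2) ∩ Patch 3| = 0.6429.
|(Patch 1 ∩ Patch 2) △ Patch 3| = 0.7 + 21 − 1.2857 = 20.41.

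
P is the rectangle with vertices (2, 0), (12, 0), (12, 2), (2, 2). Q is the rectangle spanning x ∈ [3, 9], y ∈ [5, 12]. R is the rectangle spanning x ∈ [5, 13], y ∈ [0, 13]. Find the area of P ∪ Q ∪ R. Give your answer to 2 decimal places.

By inclusion–exclusion:
Individual areas: |P| = 20, |Q| = 42, |R| = 104.
|P∩Q| = 0 (no overlap).
|P∩R|: x∈[5,12], y∈[0,2] → 7·2 = 14.
|Q∩R|: x∈[5,9], y∈[5,12] → 4·7 = 28.
|P∩Q∩R| = 0.
|P ∪ Q ∪ R| = 166 − 42 + 0 = 124.00.

124.00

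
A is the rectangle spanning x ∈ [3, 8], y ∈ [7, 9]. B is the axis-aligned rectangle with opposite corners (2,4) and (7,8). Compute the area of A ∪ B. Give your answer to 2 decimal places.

By inclusion–exclusion:
Individual areas: |A| = 10, |B| = 20.
|A∩B|: x∈[3,7], y∈[7,8] → 4·1 = 4.
|A ∪ B| = 30 − 4 = 26.00.

26.00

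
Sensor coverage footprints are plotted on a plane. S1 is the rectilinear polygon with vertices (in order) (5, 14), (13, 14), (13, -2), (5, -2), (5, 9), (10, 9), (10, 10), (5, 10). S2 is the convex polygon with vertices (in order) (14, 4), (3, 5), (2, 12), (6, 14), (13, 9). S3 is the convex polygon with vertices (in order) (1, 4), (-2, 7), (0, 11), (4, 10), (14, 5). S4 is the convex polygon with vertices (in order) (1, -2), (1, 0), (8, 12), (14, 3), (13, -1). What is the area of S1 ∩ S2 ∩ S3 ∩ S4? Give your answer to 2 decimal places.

20.28

The intersection is the polygon with vertices (5,6.857), (6.194,8.903), (12,6), (12.732,4.902), (8.042,4.542), (5,4.818).
By the shoelace formula its area is 20.28.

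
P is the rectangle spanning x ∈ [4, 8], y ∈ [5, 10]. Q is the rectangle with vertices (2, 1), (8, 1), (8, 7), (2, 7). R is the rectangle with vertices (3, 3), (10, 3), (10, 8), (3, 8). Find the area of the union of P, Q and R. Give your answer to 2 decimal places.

By inclusion–exclusion:
Individual areas: |P| = 20, |Q| = 36, |R| = 35.
|P∩Q|: x∈[4,8], y∈[5,7] → 4·2 = 8.
|P∩R|: x∈[4,8], y∈[5,8] → 4·3 = 12.
|Q∩R|: x∈[3,8], y∈[3,7] → 5·4 = 20.
|P∩Q∩R| = 8.
|P ∪ Q ∪ R| = 91 − 40 + 8 = 59.00.

59.00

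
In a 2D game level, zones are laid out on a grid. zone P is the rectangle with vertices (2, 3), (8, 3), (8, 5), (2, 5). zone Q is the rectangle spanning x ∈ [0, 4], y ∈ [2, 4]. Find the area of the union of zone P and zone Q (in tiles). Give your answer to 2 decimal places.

18.00

By inclusion–exclusion:
Individual areas: |zone P| = 12, |zone Q| = 8.
|zone P∩zone Q|: x∈[2,4], y∈[3,4] → 2·1 = 2.
|zone P ∪ zone Q| = 20 − 2 = 18.00.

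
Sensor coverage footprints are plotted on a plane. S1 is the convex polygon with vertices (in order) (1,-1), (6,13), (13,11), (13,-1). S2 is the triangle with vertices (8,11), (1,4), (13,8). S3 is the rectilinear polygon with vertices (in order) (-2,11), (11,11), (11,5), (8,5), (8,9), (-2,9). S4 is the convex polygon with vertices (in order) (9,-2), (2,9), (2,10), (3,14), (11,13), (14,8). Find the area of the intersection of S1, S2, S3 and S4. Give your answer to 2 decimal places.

11.80

The intersection is the polygon with vertices (11,9.2), (11,7.333), (8,6.333), (8,9), (6,9), (8,11).
By the shoelace formula its area is 11.80.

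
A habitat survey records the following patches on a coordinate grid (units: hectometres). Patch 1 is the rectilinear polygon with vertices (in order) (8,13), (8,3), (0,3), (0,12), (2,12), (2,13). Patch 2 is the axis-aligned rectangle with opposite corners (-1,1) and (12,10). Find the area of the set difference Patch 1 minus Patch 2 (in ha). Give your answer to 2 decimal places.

|Patch 1| = 78, |Patch 1∩Patch 2| = 56.
|Patch 1 ∖ Patch 2| = |Patch 1| − |Patch 1∩Patch 2| = 78 − 56 = 22.00.

22.00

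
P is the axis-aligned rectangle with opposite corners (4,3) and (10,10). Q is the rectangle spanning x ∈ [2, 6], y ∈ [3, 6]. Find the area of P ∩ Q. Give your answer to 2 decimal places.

6.00

|P∩Q|: x∈[4,6], y∈[3,6] → 2·3 = 6.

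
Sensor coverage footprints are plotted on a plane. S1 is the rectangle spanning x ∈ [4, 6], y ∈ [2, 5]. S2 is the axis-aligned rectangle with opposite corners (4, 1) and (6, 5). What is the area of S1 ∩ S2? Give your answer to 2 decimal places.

|S1∩S2|: x∈[4,6], y∈[2,5] → 2·3 = 6.

6.00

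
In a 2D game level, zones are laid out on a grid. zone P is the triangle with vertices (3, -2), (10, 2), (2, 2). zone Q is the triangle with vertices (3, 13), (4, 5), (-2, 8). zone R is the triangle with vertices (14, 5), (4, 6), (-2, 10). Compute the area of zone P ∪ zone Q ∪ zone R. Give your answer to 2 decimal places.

By inclusion–exclusion:
Individual areas: |zone P| = 16, |zone Q| = 22.5, |zone R| = 17.
|zone P∩zone Q| = 0.
|zone P∩zone R| = 0.
|zone Q∩zone R| = 5.4842.
|zone P∩zone Q∩zone R| = 0.
|zone P ∪ zone Q ∪ zone R| = 55.5 − 5.4842 + 0 = 50.02.

50.02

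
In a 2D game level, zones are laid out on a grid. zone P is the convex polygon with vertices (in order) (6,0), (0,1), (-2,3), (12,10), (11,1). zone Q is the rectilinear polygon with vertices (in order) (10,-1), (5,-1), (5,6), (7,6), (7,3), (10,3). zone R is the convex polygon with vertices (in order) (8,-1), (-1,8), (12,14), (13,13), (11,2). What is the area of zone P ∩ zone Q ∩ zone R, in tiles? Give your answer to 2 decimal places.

17.46

The intersection is the polygon with vertices (5,6), (7,6), (7,3), (10,3), (10,1), (9.75,0.75), (6.833,0.167), (5,2).
By the shoelace formula its area is 17.46.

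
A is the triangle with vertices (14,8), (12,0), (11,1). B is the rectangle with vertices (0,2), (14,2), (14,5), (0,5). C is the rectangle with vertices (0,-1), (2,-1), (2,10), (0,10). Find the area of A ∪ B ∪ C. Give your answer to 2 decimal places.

60.59

By inclusion–exclusion:
Individual areas: |A| = 5, |B| = 42, |C| = 22.
|A∩B| = 2.4107.
|A∩C| = 0.
|B∩C|: x∈[0,2], y∈[2,5] → 2·3 = 6.
|A∩B∩C| = 0.
|A ∪ B ∪ C| = 69 − 8.4107 + 0 = 60.59.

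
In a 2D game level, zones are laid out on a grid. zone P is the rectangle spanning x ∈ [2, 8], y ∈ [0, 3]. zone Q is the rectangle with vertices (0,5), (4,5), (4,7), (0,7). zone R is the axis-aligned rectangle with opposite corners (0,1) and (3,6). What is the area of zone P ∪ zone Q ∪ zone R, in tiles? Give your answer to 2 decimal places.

36.00

By inclusion–exclusion:
Individual areas: |zone P| = 18, |zone Q| = 8, |zone R| = 15.
|zone P∩zone Q| = 0 (no overlap).
|zone P∩zone R|: x∈[2,3], y∈[1,3] → 1·2 = 2.
|zone Q∩zone R|: x∈[0,3], y∈[5,6] → 3·1 = 3.
|zone P∩zone Q∩zone R| = 0.
|zone P ∪ zone Q ∪ zone R| = 41 − 5 + 0 = 36.00.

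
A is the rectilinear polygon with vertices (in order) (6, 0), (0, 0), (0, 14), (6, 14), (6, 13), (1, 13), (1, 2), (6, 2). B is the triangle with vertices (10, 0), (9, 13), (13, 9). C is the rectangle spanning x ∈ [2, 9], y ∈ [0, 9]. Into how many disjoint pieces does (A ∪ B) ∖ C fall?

2

(A ∪ B) ∖ C splits into 2 disjoint pieces (area 21, area 24).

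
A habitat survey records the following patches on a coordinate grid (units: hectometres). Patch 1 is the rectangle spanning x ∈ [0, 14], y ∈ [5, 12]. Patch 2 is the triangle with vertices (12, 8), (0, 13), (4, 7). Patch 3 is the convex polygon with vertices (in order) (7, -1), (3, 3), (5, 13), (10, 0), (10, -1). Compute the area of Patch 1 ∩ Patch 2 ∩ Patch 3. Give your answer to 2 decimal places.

The intersection is the polygon with vertices (5.954,10.519), (7.156,7.394), (4,7), (3.846,7.231), (4.615,11.077).
By the shoelace formula its area is 8.45.

8.45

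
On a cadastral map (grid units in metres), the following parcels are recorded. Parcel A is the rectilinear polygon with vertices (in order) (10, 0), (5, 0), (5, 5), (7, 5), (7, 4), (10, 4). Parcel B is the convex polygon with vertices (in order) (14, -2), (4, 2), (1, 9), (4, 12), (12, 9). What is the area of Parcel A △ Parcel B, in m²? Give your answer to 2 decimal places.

|Parcel A| = 22, |Parcel B| = 106, |Parcel A∩Parcel B| = 18.8.
|Parcel A △ Parcel B| = |Parcel A| + |Parcel B| − 2·|Parcel A∩Parcel B| = 22 + 106 − 37.6 = 90.40.

90.40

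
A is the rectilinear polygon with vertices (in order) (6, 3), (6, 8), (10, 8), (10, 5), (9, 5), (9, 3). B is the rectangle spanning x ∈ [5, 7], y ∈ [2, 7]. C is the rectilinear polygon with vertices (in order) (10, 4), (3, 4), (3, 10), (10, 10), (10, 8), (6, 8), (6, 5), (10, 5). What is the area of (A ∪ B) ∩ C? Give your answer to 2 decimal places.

|A ∪ B| = 24.
|(A ∪ B) ∩ C| = 6.00.

6.00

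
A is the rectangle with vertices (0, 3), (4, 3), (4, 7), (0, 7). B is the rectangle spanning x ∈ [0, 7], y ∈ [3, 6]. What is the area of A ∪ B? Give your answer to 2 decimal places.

25.00

By inclusion–exclusion:
Individual areas: |A| = 16, |B| = 21.
|A∩B|: x∈[0,4], y∈[3,6] → 4·3 = 12.
|A ∪ B| = 37 − 12 = 25.00.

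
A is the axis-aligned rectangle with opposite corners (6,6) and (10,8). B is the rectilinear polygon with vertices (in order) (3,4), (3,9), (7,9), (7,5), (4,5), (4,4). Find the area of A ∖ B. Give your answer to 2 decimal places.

|A| = 8, |A∩B| = 2.
|A ∖ B| = |A| − |A∩B| = 8 − 2 = 6.00.

6.00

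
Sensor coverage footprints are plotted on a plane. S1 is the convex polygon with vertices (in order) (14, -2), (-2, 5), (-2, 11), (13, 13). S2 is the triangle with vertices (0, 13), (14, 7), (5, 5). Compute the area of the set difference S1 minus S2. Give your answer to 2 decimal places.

|S1| = 161.5, |S1∩S2| = 39.0744.
|S1 ∖ S2| = |S1| − |S1∩S2| = 161.5 − 39.0744 = 122.43.

122.43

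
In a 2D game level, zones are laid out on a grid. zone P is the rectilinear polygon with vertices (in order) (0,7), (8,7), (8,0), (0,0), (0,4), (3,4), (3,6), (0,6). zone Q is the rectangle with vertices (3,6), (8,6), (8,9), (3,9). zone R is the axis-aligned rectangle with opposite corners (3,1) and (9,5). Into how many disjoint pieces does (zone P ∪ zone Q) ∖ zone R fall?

2

(zone P ∪ zone Q) ∖ zone R splits into 2 disjoint pieces (area 23, area 17).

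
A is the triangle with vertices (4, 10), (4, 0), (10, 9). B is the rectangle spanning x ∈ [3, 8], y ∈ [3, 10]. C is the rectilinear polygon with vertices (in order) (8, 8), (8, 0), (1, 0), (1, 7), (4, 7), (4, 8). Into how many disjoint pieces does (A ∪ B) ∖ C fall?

1

(A ∪ B) ∖ C is a single connected region.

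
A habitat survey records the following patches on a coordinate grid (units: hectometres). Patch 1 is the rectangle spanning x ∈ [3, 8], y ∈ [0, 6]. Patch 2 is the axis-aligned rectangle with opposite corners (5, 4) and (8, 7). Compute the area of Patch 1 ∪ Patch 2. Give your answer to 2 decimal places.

33.00

By inclusion–exclusion:
Individual areas: |Patch 1| = 30, |Patch 2| = 9.
|Patch 1∩Patch 2|: x∈[5,8], y∈[4,6] → 3·2 = 6.
|Patch 1 ∪ Patch 2| = 39 − 6 = 33.00.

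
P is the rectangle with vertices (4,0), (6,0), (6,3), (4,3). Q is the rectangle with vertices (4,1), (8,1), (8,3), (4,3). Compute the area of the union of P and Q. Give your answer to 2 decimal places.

By inclusion–exclusion:
Individual areas: |P| = 6, |Q| = 8.
|P∩Q|: x∈[4,6], y∈[1,3] → 2·2 = 4.
|P ∪ Q| = 14 − 4 = 10.00.

10.00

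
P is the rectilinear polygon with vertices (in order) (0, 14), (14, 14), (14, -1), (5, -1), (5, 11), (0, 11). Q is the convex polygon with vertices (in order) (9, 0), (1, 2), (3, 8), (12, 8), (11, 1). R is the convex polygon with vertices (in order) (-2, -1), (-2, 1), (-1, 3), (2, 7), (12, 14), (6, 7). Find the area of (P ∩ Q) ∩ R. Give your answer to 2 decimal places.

1.93

The region (P ∩ Q) ∩ R is the polygon with vertices (6.857,8), (6,7), (5,6), (5,8).
By the shoelace formula its area is 1.93.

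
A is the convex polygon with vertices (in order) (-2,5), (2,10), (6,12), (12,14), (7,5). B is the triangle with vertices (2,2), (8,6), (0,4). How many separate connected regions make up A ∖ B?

2

A ∖ B splits into 2 disjoint pieces (area 58.1935, area 0.1324).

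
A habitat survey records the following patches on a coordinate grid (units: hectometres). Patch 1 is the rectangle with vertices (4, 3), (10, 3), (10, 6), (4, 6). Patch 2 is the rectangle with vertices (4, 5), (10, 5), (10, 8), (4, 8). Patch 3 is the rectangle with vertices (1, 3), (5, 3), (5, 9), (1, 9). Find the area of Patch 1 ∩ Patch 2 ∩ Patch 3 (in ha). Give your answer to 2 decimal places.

The intersection is the polygon with vertices (4,5), (4,6), (5,6), (5,5).
By the shoelace formula its area is 1.00.

1.00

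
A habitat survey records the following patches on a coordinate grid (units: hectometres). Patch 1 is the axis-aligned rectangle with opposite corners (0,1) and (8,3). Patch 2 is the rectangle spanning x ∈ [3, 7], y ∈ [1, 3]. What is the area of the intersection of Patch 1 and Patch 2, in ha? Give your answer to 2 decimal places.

|Patch 1∩Patch 2|: x∈[3,7], y∈[1,3] → 4·2 = 8.

8.00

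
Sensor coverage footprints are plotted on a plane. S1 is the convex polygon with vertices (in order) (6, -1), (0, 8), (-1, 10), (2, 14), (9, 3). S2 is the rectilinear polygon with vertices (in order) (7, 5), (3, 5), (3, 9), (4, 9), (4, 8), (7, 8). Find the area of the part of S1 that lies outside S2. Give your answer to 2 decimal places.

50.60

|S1| = 62.5, |S1∩S2| = 11.9026.
|S1 ∖ S2| = |S1| − |S1∩S2| = 62.5 − 11.9026 = 50.60.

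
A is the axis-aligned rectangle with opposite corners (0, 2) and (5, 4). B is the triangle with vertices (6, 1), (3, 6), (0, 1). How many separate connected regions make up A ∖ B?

2

A ∖ B splits into 2 disjoint pieces (area 0.5333, area 2.4).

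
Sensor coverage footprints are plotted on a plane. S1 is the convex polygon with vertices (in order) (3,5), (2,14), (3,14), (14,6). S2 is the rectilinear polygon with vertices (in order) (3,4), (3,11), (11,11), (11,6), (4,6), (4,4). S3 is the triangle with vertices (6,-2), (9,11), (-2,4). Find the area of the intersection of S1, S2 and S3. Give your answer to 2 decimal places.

16.12

The intersection is the polygon with vertices (4,6), (4,5.091), (3,5), (3,7.182), (8,10.364), (8.73,9.832), (7.846,6).
By the shoelace formula its area is 16.12.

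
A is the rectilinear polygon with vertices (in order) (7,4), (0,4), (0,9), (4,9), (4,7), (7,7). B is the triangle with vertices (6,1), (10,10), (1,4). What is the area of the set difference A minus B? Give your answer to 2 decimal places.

17.75

|A| = 29, |A∩B| = 11.25.
|A ∖ B| = |A| − |A∩B| = 29 − 11.25 = 17.75.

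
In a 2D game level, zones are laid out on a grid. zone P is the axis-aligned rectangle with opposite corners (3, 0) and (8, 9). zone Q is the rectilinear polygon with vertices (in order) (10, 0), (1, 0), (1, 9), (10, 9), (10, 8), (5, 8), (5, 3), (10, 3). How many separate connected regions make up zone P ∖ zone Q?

1

zone P ∖ zone Q is a single connected region.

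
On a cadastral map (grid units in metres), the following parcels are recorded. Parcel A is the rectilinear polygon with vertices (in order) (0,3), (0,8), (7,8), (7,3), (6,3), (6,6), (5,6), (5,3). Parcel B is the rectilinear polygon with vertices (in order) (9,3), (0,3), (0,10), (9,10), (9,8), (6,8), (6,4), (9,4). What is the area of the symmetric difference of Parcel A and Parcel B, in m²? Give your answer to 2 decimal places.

27.00

|Parcel A| = 32, |Parcel B| = 51, |Parcel A∩Parcel B| = 28.
|Parcel A △ Parcel B| = |Parcel A| + |Parcel B| − 2·|Parcel A∩Parcel B| = 32 + 51 − 56 = 27.00.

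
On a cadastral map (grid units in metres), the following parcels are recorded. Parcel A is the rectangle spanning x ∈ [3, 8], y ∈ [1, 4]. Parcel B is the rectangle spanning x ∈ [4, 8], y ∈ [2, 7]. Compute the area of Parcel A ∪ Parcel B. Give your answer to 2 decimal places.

By inclusion–exclusion:
Individual areas: |Parcel A| = 15, |Parcel B| = 20.
|Parcel A∩Parcel B|: x∈[4,8], y∈[2,4] → 4·2 = 8.
|Parcel A ∪ Parcel B| = 35 − 8 = 27.00.

27.00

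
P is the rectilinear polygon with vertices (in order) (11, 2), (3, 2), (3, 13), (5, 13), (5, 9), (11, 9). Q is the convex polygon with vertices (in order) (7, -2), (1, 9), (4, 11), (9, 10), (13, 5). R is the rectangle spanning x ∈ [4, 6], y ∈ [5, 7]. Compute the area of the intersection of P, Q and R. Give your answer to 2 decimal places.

The intersection is the polygon with vertices (4,5), (4,7), (6,7), (6,5).
By the shoelace formula its area is 4.00.

4.00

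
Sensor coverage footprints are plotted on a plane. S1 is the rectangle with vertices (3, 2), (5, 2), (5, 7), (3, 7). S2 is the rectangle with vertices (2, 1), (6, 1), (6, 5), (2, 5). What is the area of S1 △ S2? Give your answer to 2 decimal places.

|S1∩S2|: x∈[3,5], y∈[2,5] → 2·3 = 6.
|S1 △ S2| = |S1| + |S2| − 2·|S1∩S2| = 10 + 16 − 12 = 14.00.

14.00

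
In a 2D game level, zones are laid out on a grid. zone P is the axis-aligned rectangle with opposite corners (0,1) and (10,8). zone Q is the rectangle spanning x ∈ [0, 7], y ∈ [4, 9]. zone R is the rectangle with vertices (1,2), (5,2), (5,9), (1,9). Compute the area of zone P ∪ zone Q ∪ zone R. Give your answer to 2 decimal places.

77.00

By inclusion–exclusion:
Individual areas: |zone P| = 70, |zone Q| = 35, |zone R| = 28.
|zone P∩zone Q|: x∈[0,7], y∈[4,8] → 7·4 = 28.
|zone P∩zone R|: x∈[1,5], y∈[2,8] → 4·6 = 24.
|zone Q∩zone R|: x∈[1,5], y∈[4,9] → 4·5 = 20.
|zone P∩zone Q∩zone R| = 16.
|zone P ∪ zone Q ∪ zone R| = 133 − 72 + 16 = 77.00.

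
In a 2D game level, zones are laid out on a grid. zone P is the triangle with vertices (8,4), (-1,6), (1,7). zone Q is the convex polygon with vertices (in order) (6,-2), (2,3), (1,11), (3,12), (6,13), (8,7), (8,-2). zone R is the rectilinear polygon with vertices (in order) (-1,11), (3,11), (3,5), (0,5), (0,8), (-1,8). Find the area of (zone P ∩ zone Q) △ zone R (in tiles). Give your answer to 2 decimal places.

|zone P ∩ zone Q| = 4.2066.
|(zone P ∩ zone Q) ∩ zone R| = 1.6272.
|(zone P ∩ zone Q) △ zone R| = 4.2066 + 21 − 3.2545 = 21.95.

21.95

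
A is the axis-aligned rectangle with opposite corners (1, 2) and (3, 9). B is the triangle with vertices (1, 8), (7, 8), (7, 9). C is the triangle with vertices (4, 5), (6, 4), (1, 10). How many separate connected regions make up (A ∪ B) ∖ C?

(A ∪ B) ∖ C splits into 2 disjoint pieces (area 12.3667, area 3.4833).

2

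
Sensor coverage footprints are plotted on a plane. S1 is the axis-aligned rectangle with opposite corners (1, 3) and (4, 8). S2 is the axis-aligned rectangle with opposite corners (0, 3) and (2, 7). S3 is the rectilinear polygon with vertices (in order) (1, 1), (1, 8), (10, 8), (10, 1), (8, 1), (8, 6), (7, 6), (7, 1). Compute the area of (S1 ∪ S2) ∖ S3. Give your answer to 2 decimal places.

|S1 ∪ S2| = 19.
|(S1 ∪ S2) ∩ S3| = 15.
|(S1 ∪ S2) ∖ S3| = 19 − 15 = 4.00.

4.00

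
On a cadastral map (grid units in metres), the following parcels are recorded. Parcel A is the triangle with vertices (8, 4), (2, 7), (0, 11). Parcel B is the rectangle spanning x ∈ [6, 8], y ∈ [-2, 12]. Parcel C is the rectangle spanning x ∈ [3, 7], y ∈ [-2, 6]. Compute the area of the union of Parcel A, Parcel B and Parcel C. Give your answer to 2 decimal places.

59.29

By inclusion–exclusion:
Individual areas: |Parcel A| = 9, |Parcel B| = 28, |Parcel C| = 32.
|Parcel A∩Parcel B| = 0.75.
|Parcel A∩Parcel C| = 1.5268.
|Parcel B∩Parcel C|: x∈[6,7], y∈[-2,6] → 1·8 = 8.
|Parcel A∩Parcel B∩Parcel C| = 0.5625.
|Parcel A ∪ Parcel B ∪ Parcel C| = 69 − 10.2768 + 0.5625 = 59.29.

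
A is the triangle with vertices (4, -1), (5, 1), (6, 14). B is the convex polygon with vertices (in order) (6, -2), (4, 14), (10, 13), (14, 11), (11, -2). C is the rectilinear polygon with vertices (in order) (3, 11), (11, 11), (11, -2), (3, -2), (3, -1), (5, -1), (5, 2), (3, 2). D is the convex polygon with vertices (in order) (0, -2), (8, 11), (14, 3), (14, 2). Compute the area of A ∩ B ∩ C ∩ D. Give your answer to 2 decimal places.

0.56

The intersection is the polygon with vertices (5.238,4.095), (4.987,6.104), (5.45,6.857).
By the shoelace formula its area is 0.56.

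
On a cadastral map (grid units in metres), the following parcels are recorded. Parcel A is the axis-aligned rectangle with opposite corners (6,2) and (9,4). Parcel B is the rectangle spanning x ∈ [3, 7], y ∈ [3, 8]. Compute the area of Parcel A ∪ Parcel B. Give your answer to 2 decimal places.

25.00

By inclusion–exclusion:
Individual areas: |Parcel A| = 6, |Parcel B| = 20.
|Parcel A∩Parcel B|: x∈[6,7], y∈[3,4] → 1·1 = 1.
|Parcel A ∪ Parcel B| = 26 − 1 = 25.00.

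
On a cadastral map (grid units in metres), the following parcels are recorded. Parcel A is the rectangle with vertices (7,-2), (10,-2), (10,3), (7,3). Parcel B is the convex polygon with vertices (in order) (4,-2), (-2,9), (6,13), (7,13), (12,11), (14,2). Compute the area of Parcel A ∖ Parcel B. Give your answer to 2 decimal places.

5.40

|Parcel A| = 15, |Parcel A∩Parcel B| = 9.6.
|Parcel A ∖ Parcel B| = |Parcel A| − |Parcel A∩Parcel B| = 15 − 9.6 = 5.40.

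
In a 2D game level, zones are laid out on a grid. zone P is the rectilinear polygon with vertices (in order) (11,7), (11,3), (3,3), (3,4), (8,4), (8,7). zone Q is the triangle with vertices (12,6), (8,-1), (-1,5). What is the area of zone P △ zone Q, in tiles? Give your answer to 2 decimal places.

|zone P| = 17, |zone Q| = 43.5, |zone P∩zone Q| = 12.9766.
|zone P △ zone Q| = |zone P| + |zone Q| − 2·|zone P∩zone Q| = 17 + 43.5 − 25.9533 = 34.55.

34.55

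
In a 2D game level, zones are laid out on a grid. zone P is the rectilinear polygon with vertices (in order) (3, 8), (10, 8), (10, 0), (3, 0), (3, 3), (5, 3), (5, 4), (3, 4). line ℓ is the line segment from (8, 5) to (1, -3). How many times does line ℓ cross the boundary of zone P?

1

The segment meets the boundary at (3.625,0).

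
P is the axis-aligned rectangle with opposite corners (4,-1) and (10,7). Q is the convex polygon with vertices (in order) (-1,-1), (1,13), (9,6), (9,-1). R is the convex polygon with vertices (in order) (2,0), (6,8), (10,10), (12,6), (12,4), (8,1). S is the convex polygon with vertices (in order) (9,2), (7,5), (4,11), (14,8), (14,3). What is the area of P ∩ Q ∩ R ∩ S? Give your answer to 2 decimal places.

The intersection is the polygon with vertices (9,6), (9,2), (7,5), (6,7), (7.857,7).
By the shoelace formula its area is 7.43.

7.43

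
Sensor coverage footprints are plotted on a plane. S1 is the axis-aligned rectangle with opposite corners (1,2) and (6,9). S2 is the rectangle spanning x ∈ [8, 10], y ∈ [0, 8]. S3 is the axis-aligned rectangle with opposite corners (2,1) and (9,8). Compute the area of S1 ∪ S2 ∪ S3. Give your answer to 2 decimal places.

69.00

By inclusion–exclusion:
Individual areas: |S1| = 35, |S2| = 16, |S3| = 49.
|S1∩S2| = 0 (no overlap).
|S1∩S3|: x∈[2,6], y∈[2,8] → 4·6 = 24.
|S2∩S3|: x∈[8,9], y∈[1,8] → 1·7 = 7.
|S1∩S2∩S3| = 0.
|S1 ∪ S2 ∪ S3| = 100 − 31 + 0 = 69.00.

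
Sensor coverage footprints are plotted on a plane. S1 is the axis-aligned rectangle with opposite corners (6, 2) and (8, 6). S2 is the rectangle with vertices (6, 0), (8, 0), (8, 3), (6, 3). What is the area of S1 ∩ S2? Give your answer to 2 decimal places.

2.00

|S1∩S2|: x∈[6,8], y∈[2,3] → 2·1 = 2.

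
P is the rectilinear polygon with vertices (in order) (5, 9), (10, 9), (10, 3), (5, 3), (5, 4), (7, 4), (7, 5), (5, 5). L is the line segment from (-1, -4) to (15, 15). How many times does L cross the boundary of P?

4

The segment meets the boundary at (9.947,9), (6.579,5), (5.737,4), (5,3.125).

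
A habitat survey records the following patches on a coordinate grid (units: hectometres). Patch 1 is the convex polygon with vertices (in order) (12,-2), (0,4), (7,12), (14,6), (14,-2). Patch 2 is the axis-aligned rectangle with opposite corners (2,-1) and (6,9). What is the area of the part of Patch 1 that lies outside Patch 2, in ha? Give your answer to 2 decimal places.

|Patch 1| = 111, |Patch 1∩Patch 2| = 24.7768.
|Patch 1 ∖ Patch 2| = |Patch 1| − |Patch 1∩Patch 2| = 111 − 24.7768 = 86.22.

86.22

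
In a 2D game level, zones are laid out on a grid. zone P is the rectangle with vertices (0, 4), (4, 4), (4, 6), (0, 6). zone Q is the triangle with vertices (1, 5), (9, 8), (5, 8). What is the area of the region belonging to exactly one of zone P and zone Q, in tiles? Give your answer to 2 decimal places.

12.67

|zone P| = 8, |zone Q| = 6, |zone P∩zone Q| = 0.6667.
|zone P △ zone Q| = |zone P| + |zone Q| − 2·|zone P∩zone Q| = 8 + 6 − 1.3333 = 12.67.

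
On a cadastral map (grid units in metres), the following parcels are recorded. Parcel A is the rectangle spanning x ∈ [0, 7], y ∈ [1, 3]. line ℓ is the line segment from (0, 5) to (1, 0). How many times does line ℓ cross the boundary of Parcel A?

The segment meets the boundary at (0.8,1), (0.4,3).

2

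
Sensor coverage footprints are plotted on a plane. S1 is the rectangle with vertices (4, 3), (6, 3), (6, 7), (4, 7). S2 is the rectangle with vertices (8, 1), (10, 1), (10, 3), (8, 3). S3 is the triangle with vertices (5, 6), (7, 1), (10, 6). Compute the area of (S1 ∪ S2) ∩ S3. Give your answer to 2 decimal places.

1.28

|S1 ∪ S2| = 12.
|(S1 ∪ S2) ∩ S3| = 1.28.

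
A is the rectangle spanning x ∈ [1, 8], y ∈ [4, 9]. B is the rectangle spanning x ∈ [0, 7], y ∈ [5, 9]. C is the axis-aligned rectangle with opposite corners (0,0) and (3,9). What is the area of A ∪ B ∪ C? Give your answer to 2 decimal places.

52.00

By inclusion–exclusion:
Individual areas: |A| = 35, |B| = 28, |C| = 27.
|A∩B|: x∈[1,7], y∈[5,9] → 6·4 = 24.
|A∩C|: x∈[1,3], y∈[4,9] → 2·5 = 10.
|B∩C|: x∈[0,3], y∈[5,9] → 3·4 = 12.
|A∩B∩C| = 8.
|A ∪ B ∪ C| = 90 − 46 + 8 = 52.00.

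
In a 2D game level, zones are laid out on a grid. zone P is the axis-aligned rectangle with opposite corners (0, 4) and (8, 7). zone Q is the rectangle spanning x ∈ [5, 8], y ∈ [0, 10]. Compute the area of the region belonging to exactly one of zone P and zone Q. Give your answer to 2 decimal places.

|zone P∩zone Q|: x∈[5,8], y∈[4,7] → 3·3 = 9.
|zone P △ zone Q| = |zone P| + |zone Q| − 2·|zone P∩zone Q| = 24 + 30 − 18 = 36.00.

36.00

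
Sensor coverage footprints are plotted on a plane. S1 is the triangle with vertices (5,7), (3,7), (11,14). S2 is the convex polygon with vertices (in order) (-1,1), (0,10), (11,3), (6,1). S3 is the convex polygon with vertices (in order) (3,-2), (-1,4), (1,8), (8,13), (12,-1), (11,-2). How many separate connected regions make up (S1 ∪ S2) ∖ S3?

4

(S1 ∪ S2) ∖ S3 splits into 4 disjoint pieces (area 0.0116, area 2.5714, area 4.513, area 0.9446).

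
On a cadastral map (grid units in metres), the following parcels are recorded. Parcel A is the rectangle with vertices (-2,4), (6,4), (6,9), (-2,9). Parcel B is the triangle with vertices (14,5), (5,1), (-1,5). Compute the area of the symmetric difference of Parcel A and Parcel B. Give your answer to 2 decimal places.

57.50

|Parcel A| = 40, |Parcel B| = 30, |Parcel A∩Parcel B| = 6.25.
|Parcel A △ Parcel B| = |Parcel A| + |Parcel B| − 2·|Parcel A∩Parcel B| = 40 + 30 − 12.5 = 57.50.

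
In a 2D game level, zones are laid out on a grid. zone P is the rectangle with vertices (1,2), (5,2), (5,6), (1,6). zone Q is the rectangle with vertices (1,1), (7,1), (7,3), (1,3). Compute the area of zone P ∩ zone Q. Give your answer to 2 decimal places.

|zone P∩zone Q|: x∈[1,5], y∈[2,3] → 4·1 = 4.

4.00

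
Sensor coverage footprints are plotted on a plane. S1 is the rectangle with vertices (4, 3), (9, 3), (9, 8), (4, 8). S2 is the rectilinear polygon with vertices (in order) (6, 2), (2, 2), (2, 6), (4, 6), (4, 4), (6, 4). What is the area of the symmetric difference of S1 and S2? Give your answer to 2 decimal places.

33.00

|S1| = 25, |S2| = 12, |S1∩S2| = 2.
|S1 △ S2| = |S1| + |S2| − 2·|S1∩S2| = 25 + 12 − 4 = 33.00.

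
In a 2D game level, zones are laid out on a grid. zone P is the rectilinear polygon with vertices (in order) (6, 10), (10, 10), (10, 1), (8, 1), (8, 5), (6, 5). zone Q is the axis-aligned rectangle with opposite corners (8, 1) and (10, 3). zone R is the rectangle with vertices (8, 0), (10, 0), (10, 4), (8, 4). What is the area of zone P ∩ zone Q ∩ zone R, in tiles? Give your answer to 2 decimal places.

4.00

The intersection is the polygon with vertices (8,1), (8,3), (10,3), (10,1).
By the shoelace formula its area is 4.00.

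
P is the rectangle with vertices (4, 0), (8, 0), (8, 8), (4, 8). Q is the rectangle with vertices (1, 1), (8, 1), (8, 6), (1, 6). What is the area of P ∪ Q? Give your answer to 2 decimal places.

By inclusion–exclusion:
Individual areas: |P| = 32, |Q| = 35.
|P∩Q|: x∈[4,8], y∈[1,6] → 4·5 = 20.
|P ∪ Q| = 67 − 20 = 47.00.

47.00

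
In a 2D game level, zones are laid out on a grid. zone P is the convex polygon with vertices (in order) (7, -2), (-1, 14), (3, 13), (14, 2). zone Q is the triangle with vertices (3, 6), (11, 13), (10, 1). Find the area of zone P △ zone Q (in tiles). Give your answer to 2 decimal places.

73.21

|zone P| = 88.5, |zone Q| = 44.5, |zone P∩zone Q| = 29.8949.
|zone P △ zone Q| = |zone P| + |zone Q| − 2·|zone P∩zone Q| = 88.5 + 44.5 − 59.7897 = 73.21.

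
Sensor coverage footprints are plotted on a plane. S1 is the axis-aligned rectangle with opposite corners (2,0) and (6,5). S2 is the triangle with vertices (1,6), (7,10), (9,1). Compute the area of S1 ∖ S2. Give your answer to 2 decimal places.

|S1| = 20, |S1∩S2| = 3.6125.
|S1 ∖ S2| = |S1| − |S1∩S2| = 20 − 3.6125 = 16.39.

16.39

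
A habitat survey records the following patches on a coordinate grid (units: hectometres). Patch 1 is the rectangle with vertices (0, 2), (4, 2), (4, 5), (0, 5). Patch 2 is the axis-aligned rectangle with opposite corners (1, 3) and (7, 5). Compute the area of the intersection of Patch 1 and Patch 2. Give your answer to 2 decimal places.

6.00

|Patch 1∩Patch 2|: x∈[1,4], y∈[3,5] → 3·2 = 6.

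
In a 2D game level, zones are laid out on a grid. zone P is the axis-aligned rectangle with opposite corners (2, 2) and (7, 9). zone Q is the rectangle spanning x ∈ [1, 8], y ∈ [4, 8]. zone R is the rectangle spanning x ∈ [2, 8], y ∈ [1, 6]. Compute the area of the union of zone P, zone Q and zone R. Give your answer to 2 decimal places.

By inclusion–exclusion:
Individual areas: |zone P| = 35, |zone Q| = 28, |zone R| = 30.
|zone P∩zone Q|: x∈[2,7], y∈[4,8] → 5·4 = 20.
|zone P∩zone R|: x∈[2,7], y∈[2,6] → 5·4 = 20.
|zone Q∩zone R|: x∈[2,8], y∈[4,6] → 6·2 = 12.
|zone P∩zone Q∩zone R| = 10.
|zone P ∪ zone Q ∪ zone R| = 93 − 52 + 10 = 51.00.

51.00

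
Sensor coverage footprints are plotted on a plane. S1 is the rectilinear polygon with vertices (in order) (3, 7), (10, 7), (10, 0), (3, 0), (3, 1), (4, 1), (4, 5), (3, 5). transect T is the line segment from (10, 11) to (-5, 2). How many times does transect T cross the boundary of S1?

2

The segment meets the boundary at (3,6.8), (3.333,7).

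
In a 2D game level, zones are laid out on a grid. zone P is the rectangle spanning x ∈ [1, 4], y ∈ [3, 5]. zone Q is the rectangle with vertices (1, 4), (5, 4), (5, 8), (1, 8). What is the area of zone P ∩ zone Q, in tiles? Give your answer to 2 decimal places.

|zone P∩zone Q|: x∈[1,4], y∈[4,5] → 3·1 = 3.

3.00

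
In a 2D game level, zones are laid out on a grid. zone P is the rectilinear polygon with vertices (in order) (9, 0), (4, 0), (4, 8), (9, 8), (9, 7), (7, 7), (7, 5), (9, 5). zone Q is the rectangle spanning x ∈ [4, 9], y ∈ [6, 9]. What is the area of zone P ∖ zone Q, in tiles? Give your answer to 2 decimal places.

28.00

|zone P| = 36, |zone P∩zone Q| = 8.
|zone P ∖ zone Q| = |zone P| − |zone P∩zone Q| = 36 − 8 = 28.00.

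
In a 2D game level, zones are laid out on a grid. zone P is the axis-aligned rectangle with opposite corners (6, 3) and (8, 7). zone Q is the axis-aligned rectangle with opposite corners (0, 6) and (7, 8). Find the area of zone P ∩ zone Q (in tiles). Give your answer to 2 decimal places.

1.00

|zone P∩zone Q|: x∈[6,7], y∈[6,7] → 1·1 = 1.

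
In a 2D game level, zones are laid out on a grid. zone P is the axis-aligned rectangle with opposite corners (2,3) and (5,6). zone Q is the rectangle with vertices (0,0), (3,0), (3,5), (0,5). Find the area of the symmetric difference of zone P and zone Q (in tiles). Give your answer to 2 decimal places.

20.00

|zone P∩zone Q|: x∈[2,3], y∈[3,5] → 1·2 = 2.
|zone P △ zone Q| = |zone P| + |zone Q| − 2·|zone P∩zone Q| = 9 + 15 − 4 = 20.00.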